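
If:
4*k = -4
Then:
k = -1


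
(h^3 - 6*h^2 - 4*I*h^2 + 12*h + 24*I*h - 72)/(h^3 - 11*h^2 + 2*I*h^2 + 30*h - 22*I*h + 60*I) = (h - 6*I)/(h - 5)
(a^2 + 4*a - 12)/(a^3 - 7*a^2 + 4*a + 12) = (a + 6)/(a^2 - 5*a - 6)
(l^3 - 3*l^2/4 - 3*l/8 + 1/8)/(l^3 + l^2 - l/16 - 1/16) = 2*(2*l^2 - l - 1)/(4*l^2 + 5*l + 1)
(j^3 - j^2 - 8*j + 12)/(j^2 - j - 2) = (j^2 + j - 6)/(j + 1)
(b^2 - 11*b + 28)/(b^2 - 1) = (b^2 - 11*b + 28)/(b^2 - 1)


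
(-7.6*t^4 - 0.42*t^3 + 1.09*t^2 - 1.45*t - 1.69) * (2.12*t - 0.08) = -16.112*t^5 - 0.2824*t^4 + 2.3444*t^3 - 3.1612*t^2 - 3.4668*t + 0.1352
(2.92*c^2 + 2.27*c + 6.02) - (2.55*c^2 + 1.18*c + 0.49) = 0.37*c^2 + 1.09*c + 5.53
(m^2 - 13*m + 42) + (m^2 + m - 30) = 2*m^2 - 12*m + 12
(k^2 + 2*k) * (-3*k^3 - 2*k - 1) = -3*k^5 - 6*k^4 - 2*k^3 - 5*k^2 - 2*k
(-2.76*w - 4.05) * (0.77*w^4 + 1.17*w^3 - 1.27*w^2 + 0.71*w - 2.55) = -2.1252*w^5 - 6.3477*w^4 - 1.2333*w^3 + 3.1839*w^2 + 4.1625*w + 10.3275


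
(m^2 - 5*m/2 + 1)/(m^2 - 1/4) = 2*(m - 2)/(2*m + 1)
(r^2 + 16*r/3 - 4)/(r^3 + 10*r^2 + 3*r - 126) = (r - 2/3)/(r^2 + 4*r - 21)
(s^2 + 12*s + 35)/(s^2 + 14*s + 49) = (s + 5)/(s + 7)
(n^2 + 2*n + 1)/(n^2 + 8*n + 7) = (n + 1)/(n + 7)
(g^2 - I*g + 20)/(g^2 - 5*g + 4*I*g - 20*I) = (g - 5*I)/(g - 5)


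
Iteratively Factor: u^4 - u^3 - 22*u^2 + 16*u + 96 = (u + 4)*(u^3 - 5*u^2 - 2*u + 24) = (u - 4)*(u + 4)*(u^2 - u - 6) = (u - 4)*(u + 2)*(u + 4)*(u - 3)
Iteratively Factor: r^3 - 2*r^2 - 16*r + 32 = (r - 4)*(r^2 + 2*r - 8) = (r - 4)*(r - 2)*(r + 4)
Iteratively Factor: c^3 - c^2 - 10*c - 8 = (c - 4)*(c^2 + 3*c + 2) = (c - 4)*(c + 1)*(c + 2)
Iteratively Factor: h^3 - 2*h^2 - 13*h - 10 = (h + 1)*(h^2 - 3*h - 10) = (h + 1)*(h + 2)*(h - 5)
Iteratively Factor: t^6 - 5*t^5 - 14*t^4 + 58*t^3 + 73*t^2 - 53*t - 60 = (t - 1)*(t^5 - 4*t^4 - 18*t^3 + 40*t^2 + 113*t + 60) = (t - 5)*(t - 1)*(t^4 + t^3 - 13*t^2 - 25*t - 12) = (t - 5)*(t - 1)*(t + 1)*(t^3 - 13*t - 12) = (t - 5)*(t - 4)*(t - 1)*(t + 1)*(t^2 + 4*t + 3) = (t - 5)*(t - 4)*(t - 1)*(t + 1)^2*(t + 3)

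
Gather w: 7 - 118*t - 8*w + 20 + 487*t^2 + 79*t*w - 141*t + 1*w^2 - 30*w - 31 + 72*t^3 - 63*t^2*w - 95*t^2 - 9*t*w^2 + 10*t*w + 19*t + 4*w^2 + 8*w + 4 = 72*t^3 + 392*t^2 - 240*t + w^2*(5 - 9*t) + w*(-63*t^2 + 89*t - 30)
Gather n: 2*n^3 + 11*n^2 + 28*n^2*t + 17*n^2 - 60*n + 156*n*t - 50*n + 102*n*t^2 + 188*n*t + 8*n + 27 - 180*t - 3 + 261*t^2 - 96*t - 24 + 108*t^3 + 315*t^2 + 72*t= 2*n^3 + n^2*(28*t + 28) + n*(102*t^2 + 344*t - 102) + 108*t^3 + 576*t^2 - 204*t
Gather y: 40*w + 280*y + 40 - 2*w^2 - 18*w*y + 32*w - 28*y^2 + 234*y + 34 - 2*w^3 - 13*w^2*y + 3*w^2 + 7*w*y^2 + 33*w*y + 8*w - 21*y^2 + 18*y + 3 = -2*w^3 + w^2 + 80*w + y^2*(7*w - 49) + y*(-13*w^2 + 15*w + 532) + 77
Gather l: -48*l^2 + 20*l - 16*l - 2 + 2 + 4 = -48*l^2 + 4*l + 4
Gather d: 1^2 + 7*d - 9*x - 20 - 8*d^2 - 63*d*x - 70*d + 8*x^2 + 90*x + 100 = -8*d^2 + d*(-63*x - 63) + 8*x^2 + 81*x + 81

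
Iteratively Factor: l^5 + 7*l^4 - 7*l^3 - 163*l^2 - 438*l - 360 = (l + 4)*(l^4 + 3*l^3 - 19*l^2 - 87*l - 90) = (l - 5)*(l + 4)*(l^3 + 8*l^2 + 21*l + 18) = (l - 5)*(l + 3)*(l + 4)*(l^2 + 5*l + 6) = (l - 5)*(l + 2)*(l + 3)*(l + 4)*(l + 3)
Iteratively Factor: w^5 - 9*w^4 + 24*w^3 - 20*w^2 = (w - 2)*(w^4 - 7*w^3 + 10*w^2) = (w - 2)^2*(w^3 - 5*w^2) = (w - 5)*(w - 2)^2*(w^2) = w*(w - 5)*(w - 2)^2*(w)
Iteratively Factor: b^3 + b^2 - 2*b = (b - 1)*(b^2 + 2*b) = (b - 1)*(b + 2)*(b)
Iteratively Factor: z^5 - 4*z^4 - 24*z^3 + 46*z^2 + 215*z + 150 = (z - 5)*(z^4 + z^3 - 19*z^2 - 49*z - 30) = (z - 5)^2*(z^3 + 6*z^2 + 11*z + 6) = (z - 5)^2*(z + 1)*(z^2 + 5*z + 6) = (z - 5)^2*(z + 1)*(z + 2)*(z + 3)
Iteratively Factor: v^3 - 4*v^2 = (v)*(v^2 - 4*v) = v^2*(v - 4)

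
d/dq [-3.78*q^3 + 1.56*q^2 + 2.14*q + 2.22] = -11.34*q^2 + 3.12*q + 2.14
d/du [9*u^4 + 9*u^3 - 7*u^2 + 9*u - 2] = 36*u^3 + 27*u^2 - 14*u + 9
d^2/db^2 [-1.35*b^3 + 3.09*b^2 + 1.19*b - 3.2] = 6.18 - 8.1*b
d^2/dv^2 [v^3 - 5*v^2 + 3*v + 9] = 6*v - 10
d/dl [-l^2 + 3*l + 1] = 3 - 2*l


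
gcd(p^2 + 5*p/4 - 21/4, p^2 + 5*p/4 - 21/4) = p^2 + 5*p/4 - 21/4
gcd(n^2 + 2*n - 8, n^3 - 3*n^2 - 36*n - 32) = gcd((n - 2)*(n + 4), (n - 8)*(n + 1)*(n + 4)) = n + 4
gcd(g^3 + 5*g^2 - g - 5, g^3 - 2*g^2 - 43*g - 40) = g^2 + 6*g + 5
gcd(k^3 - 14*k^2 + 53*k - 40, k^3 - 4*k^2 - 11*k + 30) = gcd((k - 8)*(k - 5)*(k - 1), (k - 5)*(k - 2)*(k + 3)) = k - 5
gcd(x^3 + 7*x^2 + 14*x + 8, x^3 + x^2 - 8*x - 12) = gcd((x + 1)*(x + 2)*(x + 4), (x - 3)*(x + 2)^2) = x + 2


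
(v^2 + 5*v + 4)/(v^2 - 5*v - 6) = (v + 4)/(v - 6)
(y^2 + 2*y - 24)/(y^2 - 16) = (y + 6)/(y + 4)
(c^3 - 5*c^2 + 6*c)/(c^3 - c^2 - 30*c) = (-c^2 + 5*c - 6)/(-c^2 + c + 30)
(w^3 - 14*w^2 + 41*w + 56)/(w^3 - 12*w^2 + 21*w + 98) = (w^2 - 7*w - 8)/(w^2 - 5*w - 14)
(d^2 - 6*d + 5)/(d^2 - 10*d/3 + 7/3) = 3*(d - 5)/(3*d - 7)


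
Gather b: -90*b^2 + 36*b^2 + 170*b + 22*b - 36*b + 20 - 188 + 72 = -54*b^2 + 156*b - 96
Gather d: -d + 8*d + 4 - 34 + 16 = 7*d - 14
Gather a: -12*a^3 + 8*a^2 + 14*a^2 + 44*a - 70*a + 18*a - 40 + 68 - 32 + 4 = -12*a^3 + 22*a^2 - 8*a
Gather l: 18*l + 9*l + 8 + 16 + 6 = 27*l + 30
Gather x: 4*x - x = 3*x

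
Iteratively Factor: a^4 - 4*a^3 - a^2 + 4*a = (a - 1)*(a^3 - 3*a^2 - 4*a) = (a - 1)*(a + 1)*(a^2 - 4*a) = (a - 4)*(a - 1)*(a + 1)*(a)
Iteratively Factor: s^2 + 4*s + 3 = (s + 1)*(s + 3)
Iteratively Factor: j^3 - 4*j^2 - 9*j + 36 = (j - 3)*(j^2 - j - 12) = (j - 3)*(j + 3)*(j - 4)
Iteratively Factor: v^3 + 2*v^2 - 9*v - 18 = (v + 2)*(v^2 - 9) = (v + 2)*(v + 3)*(v - 3)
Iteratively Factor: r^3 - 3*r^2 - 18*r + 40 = (r - 5)*(r^2 + 2*r - 8) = (r - 5)*(r - 2)*(r + 4)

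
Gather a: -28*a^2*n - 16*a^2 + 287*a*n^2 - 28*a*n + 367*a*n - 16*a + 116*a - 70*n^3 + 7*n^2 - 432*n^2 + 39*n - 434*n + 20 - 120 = a^2*(-28*n - 16) + a*(287*n^2 + 339*n + 100) - 70*n^3 - 425*n^2 - 395*n - 100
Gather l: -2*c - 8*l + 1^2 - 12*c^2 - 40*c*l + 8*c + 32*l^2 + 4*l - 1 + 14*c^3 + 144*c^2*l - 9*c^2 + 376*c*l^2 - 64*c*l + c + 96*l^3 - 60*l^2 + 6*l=14*c^3 - 21*c^2 + 7*c + 96*l^3 + l^2*(376*c - 28) + l*(144*c^2 - 104*c + 2)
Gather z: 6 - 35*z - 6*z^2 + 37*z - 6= -6*z^2 + 2*z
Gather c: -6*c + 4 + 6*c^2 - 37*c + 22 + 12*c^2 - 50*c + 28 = 18*c^2 - 93*c + 54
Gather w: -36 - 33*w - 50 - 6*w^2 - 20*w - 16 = -6*w^2 - 53*w - 102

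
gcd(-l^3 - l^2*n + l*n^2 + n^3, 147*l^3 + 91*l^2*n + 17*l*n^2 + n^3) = 1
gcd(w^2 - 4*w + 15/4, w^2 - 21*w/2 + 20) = w - 5/2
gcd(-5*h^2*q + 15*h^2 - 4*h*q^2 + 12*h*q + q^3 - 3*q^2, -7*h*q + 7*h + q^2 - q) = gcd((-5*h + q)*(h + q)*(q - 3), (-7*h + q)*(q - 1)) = 1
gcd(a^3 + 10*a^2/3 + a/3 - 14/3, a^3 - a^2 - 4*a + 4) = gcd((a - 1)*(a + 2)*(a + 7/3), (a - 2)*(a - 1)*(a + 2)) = a^2 + a - 2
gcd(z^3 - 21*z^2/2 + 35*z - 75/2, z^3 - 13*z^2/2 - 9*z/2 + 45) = z - 3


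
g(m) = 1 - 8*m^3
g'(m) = -24*m^2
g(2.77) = -169.03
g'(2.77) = -184.15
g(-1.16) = 13.49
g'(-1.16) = -32.29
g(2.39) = -108.22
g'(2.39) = -137.09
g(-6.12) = 1834.77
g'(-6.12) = -898.91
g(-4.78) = 874.72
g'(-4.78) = -548.36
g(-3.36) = 304.46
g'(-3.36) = -270.95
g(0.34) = 0.69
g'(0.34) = -2.77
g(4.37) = -666.63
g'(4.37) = -458.33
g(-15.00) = 27001.00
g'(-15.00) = -5400.00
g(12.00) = -13823.00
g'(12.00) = -3456.00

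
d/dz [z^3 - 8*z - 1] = 3*z^2 - 8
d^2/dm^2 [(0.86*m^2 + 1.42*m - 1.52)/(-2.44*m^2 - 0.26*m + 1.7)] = (-15.817056*m^3 + 32.893152*m^2 - 29.555232*m + 6.589344)/(14.526784*m^6 + 4.643808*m^5 - 29.868528*m^4 - 6.453304*m^3 + 20.81004*m^2 + 2.2542*m - 4.913)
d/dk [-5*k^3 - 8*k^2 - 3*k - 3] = -15*k^2 - 16*k - 3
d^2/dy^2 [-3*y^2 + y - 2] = -6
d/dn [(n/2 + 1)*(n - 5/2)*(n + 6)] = 3*n^2/2 + 11*n/2 - 4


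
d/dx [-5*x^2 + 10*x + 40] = 10 - 10*x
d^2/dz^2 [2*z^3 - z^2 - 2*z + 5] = 12*z - 2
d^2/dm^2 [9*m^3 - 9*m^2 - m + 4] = 54*m - 18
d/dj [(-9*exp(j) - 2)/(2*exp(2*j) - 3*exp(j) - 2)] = (18*exp(2*j) + 8*exp(j) + 12)*exp(j)/(4*exp(4*j) - 12*exp(3*j) + exp(2*j) + 12*exp(j) + 4)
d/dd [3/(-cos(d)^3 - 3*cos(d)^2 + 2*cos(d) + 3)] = 3*(-3*cos(d)^2 - 6*cos(d) + 2)*sin(d)/(cos(d)^3 + 3*cos(d)^2 - 2*cos(d) - 3)^2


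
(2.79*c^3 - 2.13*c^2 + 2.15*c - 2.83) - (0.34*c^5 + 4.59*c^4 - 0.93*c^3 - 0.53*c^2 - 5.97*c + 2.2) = -0.34*c^5 - 4.59*c^4 + 3.72*c^3 - 1.6*c^2 + 8.12*c - 5.03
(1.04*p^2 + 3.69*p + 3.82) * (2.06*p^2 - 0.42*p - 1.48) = 2.1424*p^4 + 7.1646*p^3 + 4.7802*p^2 - 7.0656*p - 5.6536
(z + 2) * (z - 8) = z^2 - 6*z - 16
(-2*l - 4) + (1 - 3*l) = -5*l - 3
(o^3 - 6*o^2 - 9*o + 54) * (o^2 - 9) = o^5 - 6*o^4 - 18*o^3 + 108*o^2 + 81*o - 486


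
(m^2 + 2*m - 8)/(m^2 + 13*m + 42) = (m^2 + 2*m - 8)/(m^2 + 13*m + 42)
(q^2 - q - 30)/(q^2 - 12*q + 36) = (q + 5)/(q - 6)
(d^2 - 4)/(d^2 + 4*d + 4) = (d - 2)/(d + 2)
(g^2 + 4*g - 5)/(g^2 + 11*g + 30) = (g - 1)/(g + 6)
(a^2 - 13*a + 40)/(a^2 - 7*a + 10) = (a - 8)/(a - 2)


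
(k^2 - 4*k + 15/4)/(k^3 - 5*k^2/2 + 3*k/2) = (k - 5/2)/(k*(k - 1))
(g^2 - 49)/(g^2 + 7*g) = (g - 7)/g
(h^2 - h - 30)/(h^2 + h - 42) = (h + 5)/(h + 7)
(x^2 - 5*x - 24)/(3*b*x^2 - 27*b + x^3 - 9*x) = (x - 8)/(3*b*x - 9*b + x^2 - 3*x)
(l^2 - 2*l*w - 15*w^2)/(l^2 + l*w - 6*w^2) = (-l + 5*w)/(-l + 2*w)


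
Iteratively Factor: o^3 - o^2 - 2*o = (o + 1)*(o^2 - 2*o) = o*(o + 1)*(o - 2)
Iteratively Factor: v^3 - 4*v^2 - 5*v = (v + 1)*(v^2 - 5*v) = v*(v + 1)*(v - 5)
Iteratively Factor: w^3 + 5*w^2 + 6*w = (w + 3)*(w^2 + 2*w) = (w + 2)*(w + 3)*(w)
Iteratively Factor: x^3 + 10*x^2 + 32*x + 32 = (x + 4)*(x^2 + 6*x + 8) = (x + 4)^2*(x + 2)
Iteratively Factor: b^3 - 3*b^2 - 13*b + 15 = (b + 3)*(b^2 - 6*b + 5) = (b - 1)*(b + 3)*(b - 5)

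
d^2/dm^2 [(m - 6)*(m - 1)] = 2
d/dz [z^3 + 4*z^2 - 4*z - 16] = 3*z^2 + 8*z - 4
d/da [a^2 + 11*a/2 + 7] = 2*a + 11/2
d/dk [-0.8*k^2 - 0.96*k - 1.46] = -1.6*k - 0.96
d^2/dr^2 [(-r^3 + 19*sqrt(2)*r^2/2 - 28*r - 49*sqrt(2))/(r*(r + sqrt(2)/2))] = 4*(-76*r^3 - 294*sqrt(2)*r^2 - 294*r - 49*sqrt(2))/(r^3*(4*r^3 + 6*sqrt(2)*r^2 + 6*r + sqrt(2)))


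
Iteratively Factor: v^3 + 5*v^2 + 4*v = (v)*(v^2 + 5*v + 4) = v*(v + 4)*(v + 1)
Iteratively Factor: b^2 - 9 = (b + 3)*(b - 3)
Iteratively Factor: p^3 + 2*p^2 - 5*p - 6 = (p + 3)*(p^2 - p - 2) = (p + 1)*(p + 3)*(p - 2)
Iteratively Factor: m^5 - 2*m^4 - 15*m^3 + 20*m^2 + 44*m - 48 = (m + 3)*(m^4 - 5*m^3 + 20*m - 16) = (m + 2)*(m + 3)*(m^3 - 7*m^2 + 14*m - 8) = (m - 2)*(m + 2)*(m + 3)*(m^2 - 5*m + 4) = (m - 2)*(m - 1)*(m + 2)*(m + 3)*(m - 4)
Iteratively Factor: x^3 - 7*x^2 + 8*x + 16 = (x - 4)*(x^2 - 3*x - 4) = (x - 4)^2*(x + 1)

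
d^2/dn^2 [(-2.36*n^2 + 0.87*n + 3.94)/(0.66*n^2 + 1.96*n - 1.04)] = (6.863736*n^3 + 0.578159999999996*n^2 + 34.163712*n + 34.122304)/(0.287496*n^6 + 2.561328*n^5 + 6.247296*n^4 - 0.542528*n^3 - 9.844224*n^2 + 6.359808*n - 1.124864)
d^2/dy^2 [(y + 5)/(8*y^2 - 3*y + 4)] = 2*((y + 5)*(16*y - 3)^2 - (24*y + 37)*(8*y^2 - 3*y + 4))/(8*y^2 - 3*y + 4)^3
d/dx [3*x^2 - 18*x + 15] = 6*x - 18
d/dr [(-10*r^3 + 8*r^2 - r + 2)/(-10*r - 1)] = (200*r^3 - 50*r^2 - 16*r + 21)/(100*r^2 + 20*r + 1)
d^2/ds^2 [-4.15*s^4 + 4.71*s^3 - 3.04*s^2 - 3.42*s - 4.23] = -49.8*s^2 + 28.26*s - 6.08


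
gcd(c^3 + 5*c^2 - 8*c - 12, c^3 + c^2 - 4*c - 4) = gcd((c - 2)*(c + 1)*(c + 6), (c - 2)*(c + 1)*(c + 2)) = c^2 - c - 2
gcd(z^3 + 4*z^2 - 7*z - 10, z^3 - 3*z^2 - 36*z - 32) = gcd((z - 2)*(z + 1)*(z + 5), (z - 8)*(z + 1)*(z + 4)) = z + 1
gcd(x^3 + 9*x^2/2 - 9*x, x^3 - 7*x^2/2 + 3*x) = x^2 - 3*x/2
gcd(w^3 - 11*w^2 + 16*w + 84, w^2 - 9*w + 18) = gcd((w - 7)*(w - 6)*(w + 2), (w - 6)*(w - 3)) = w - 6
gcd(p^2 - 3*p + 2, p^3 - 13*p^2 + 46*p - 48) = p - 2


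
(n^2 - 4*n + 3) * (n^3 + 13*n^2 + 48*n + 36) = n^5 + 9*n^4 - n^3 - 117*n^2 + 108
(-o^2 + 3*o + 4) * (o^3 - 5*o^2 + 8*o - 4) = -o^5 + 8*o^4 - 19*o^3 + 8*o^2 + 20*o - 16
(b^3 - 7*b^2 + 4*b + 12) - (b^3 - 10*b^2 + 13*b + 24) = 3*b^2 - 9*b - 12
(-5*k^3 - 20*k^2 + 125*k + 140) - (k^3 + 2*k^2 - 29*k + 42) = -6*k^3 - 22*k^2 + 154*k + 98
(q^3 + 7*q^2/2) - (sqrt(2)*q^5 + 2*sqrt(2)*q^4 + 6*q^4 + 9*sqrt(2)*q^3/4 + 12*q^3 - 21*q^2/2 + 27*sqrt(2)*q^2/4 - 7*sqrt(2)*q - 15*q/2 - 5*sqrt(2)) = -sqrt(2)*q^5 - 6*q^4 - 2*sqrt(2)*q^4 - 11*q^3 - 9*sqrt(2)*q^3/4 - 27*sqrt(2)*q^2/4 + 14*q^2 + 15*q/2 + 7*sqrt(2)*q + 5*sqrt(2)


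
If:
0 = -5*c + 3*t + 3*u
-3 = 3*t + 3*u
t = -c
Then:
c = -3/5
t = 3/5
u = -8/5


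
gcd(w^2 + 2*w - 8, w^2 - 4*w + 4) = w - 2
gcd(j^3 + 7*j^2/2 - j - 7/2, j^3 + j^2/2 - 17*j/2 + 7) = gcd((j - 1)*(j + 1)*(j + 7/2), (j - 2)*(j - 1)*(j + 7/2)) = j^2 + 5*j/2 - 7/2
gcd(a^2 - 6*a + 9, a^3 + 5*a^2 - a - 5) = 1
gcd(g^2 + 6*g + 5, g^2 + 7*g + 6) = g + 1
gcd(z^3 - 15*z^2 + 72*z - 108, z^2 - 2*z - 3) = z - 3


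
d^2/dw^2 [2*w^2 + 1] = 4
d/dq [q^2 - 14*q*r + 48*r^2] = 2*q - 14*r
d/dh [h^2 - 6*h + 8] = 2*h - 6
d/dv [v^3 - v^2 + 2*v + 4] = 3*v^2 - 2*v + 2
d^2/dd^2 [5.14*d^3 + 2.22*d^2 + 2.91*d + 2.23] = 30.84*d + 4.44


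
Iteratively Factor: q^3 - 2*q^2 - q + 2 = (q - 1)*(q^2 - q - 2) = (q - 1)*(q + 1)*(q - 2)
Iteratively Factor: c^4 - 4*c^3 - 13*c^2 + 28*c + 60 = (c - 3)*(c^3 - c^2 - 16*c - 20) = (c - 3)*(c + 2)*(c^2 - 3*c - 10) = (c - 3)*(c + 2)^2*(c - 5)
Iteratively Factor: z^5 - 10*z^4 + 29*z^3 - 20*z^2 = (z - 4)*(z^4 - 6*z^3 + 5*z^2) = z*(z - 4)*(z^3 - 6*z^2 + 5*z) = z*(z - 5)*(z - 4)*(z^2 - z) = z*(z - 5)*(z - 4)*(z - 1)*(z)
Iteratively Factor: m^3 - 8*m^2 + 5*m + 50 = (m - 5)*(m^2 - 3*m - 10) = (m - 5)^2*(m + 2)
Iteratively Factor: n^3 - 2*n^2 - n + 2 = (n - 1)*(n^2 - n - 2) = (n - 1)*(n + 1)*(n - 2)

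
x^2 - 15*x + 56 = (x - 8)*(x - 7)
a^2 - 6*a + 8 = (a - 4)*(a - 2)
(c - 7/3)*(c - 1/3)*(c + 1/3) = c^3 - 7*c^2/3 - c/9 + 7/27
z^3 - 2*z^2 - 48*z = z*(z - 8)*(z + 6)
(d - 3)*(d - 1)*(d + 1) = d^3 - 3*d^2 - d + 3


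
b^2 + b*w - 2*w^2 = (b - w)*(b + 2*w)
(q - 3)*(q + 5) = q^2 + 2*q - 15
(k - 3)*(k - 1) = k^2 - 4*k + 3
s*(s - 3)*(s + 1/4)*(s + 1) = s^4 - 7*s^3/4 - 7*s^2/2 - 3*s/4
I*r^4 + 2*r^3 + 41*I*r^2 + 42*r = r*(r - 7*I)*(r + 6*I)*(I*r + 1)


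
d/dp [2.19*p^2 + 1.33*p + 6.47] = 4.38*p + 1.33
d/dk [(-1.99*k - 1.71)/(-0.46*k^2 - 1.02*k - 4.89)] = (-0.9154*k^2 - 1.5732*k + 7.9869)/(0.2116*k^4 + 0.9384*k^3 + 5.5392*k^2 + 9.9756*k + 23.9121)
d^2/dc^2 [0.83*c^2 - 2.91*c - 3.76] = 1.66000000000000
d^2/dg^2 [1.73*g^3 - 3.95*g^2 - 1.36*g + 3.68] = 10.38*g - 7.9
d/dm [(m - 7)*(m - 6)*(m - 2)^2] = 4*m^3 - 51*m^2 + 196*m - 220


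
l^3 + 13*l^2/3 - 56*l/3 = l*(l - 8/3)*(l + 7)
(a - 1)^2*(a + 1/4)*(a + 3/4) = a^4 - a^3 - 13*a^2/16 + 5*a/8 + 3/16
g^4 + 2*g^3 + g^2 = g^2*(g + 1)^2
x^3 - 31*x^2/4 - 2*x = x*(x - 8)*(x + 1/4)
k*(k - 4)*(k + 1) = k^3 - 3*k^2 - 4*k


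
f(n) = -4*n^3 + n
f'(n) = 1 - 12*n^2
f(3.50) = -168.00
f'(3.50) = -146.00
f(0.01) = 0.01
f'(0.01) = 1.00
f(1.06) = -3.70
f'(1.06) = -12.48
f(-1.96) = 28.16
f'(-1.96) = -45.10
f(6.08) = -892.94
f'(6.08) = -442.60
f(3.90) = -233.38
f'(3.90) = -181.52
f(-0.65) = 0.45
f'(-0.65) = -4.07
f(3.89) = -231.57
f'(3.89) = -180.59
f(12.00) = -6900.00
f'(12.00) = -1727.00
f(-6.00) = 858.00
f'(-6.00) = -431.00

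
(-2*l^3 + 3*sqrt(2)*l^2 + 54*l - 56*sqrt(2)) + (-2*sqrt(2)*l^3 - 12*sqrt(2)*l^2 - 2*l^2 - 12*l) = -2*sqrt(2)*l^3 - 2*l^3 - 9*sqrt(2)*l^2 - 2*l^2 + 42*l - 56*sqrt(2)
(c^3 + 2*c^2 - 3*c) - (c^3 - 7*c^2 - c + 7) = 9*c^2 - 2*c - 7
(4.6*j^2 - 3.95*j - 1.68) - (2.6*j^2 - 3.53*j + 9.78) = 2.0*j^2 - 0.42*j - 11.46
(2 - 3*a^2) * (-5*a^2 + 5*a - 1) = 15*a^4 - 15*a^3 - 7*a^2 + 10*a - 2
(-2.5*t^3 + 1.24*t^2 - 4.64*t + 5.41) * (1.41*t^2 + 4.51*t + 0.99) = -3.525*t^5 - 9.5266*t^4 - 3.425*t^3 - 12.0707*t^2 + 19.8055*t + 5.3559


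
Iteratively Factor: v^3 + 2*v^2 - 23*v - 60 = (v + 4)*(v^2 - 2*v - 15) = (v - 5)*(v + 4)*(v + 3)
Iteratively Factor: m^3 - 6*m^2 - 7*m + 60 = (m + 3)*(m^2 - 9*m + 20) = (m - 4)*(m + 3)*(m - 5)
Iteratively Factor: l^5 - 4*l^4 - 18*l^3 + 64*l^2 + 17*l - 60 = (l - 3)*(l^4 - l^3 - 21*l^2 + l + 20) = (l - 3)*(l + 1)*(l^3 - 2*l^2 - 19*l + 20) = (l - 3)*(l - 1)*(l + 1)*(l^2 - l - 20) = (l - 5)*(l - 3)*(l - 1)*(l + 1)*(l + 4)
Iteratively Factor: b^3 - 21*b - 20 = (b + 4)*(b^2 - 4*b - 5) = (b - 5)*(b + 4)*(b + 1)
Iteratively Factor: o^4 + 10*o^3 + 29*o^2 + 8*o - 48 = (o + 4)*(o^3 + 6*o^2 + 5*o - 12) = (o + 4)^2*(o^2 + 2*o - 3) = (o - 1)*(o + 4)^2*(o + 3)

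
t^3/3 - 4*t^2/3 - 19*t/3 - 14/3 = (t/3 + 1/3)*(t - 7)*(t + 2)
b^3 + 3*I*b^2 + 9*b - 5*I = (b - I)^2*(b + 5*I)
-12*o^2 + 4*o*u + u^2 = (-2*o + u)*(6*o + u)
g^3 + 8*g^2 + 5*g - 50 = (g - 2)*(g + 5)^2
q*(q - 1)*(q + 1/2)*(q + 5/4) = q^4 + 3*q^3/4 - 9*q^2/8 - 5*q/8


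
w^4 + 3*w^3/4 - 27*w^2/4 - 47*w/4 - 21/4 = (w - 3)*(w + 1)^2*(w + 7/4)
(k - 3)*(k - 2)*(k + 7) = k^3 + 2*k^2 - 29*k + 42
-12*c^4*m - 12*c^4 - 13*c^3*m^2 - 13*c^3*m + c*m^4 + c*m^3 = (-4*c + m)*(c + m)*(3*c + m)*(c*m + c)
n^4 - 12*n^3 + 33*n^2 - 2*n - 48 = (n - 8)*(n - 3)*(n - 2)*(n + 1)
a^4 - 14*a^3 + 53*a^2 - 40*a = a*(a - 8)*(a - 5)*(a - 1)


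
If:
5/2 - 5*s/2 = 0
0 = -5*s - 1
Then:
No Solution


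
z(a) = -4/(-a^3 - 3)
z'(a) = -12*a^2/(-a^3 - 3)^2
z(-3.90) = -0.07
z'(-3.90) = -0.06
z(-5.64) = -0.02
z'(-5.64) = -0.01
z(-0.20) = 1.34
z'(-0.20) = -0.05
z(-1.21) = 3.26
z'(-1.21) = -11.64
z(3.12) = 0.12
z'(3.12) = -0.10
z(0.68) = 1.21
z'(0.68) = -0.51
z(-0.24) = 1.34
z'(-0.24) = -0.08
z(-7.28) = -0.01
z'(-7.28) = -0.00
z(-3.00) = -0.17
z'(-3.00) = -0.19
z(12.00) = 0.00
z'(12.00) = 0.00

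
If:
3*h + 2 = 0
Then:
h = -2/3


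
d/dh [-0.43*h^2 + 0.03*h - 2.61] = 0.03 - 0.86*h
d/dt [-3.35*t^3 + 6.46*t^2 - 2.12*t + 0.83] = -10.05*t^2 + 12.92*t - 2.12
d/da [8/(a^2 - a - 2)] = 8*(1 - 2*a)/(-a^2 + a + 2)^2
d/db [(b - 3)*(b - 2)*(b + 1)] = 3*b^2 - 8*b + 1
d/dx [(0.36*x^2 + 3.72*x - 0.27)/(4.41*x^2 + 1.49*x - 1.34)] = (-15.8688*x^2 + 1.4166*x - 4.5825)/(19.4481*x^4 + 13.1418*x^3 - 9.5987*x^2 - 3.9932*x + 1.7956)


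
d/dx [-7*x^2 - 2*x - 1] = -14*x - 2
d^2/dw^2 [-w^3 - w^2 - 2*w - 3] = -6*w - 2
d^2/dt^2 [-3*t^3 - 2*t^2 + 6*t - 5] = -18*t - 4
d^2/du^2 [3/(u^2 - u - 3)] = 6*(u^2 - u - (2*u - 1)^2 - 3)/(-u^2 + u + 3)^3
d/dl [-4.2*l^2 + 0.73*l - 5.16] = 0.73 - 8.4*l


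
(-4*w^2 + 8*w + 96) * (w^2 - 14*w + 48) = -4*w^4 + 64*w^3 - 208*w^2 - 960*w + 4608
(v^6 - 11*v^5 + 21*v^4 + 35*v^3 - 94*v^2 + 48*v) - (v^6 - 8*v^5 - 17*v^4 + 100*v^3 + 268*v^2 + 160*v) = -3*v^5 + 38*v^4 - 65*v^3 - 362*v^2 - 112*v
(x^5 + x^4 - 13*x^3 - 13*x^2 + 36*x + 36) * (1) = x^5 + x^4 - 13*x^3 - 13*x^2 + 36*x + 36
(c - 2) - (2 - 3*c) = 4*c - 4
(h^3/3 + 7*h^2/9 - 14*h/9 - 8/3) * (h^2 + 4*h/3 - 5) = h^5/3 + 11*h^4/9 - 59*h^3/27 - 233*h^2/27 + 38*h/9 + 40/3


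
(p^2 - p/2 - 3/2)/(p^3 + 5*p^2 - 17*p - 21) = (p - 3/2)/(p^2 + 4*p - 21)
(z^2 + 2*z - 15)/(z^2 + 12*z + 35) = (z - 3)/(z + 7)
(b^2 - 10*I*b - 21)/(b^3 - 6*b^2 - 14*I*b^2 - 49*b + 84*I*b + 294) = (b - 3*I)/(b^2 - b*(6 + 7*I) + 42*I)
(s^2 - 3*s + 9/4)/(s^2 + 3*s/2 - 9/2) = (s - 3/2)/(s + 3)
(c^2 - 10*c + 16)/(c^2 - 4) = (c - 8)/(c + 2)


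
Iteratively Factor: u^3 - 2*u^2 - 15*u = (u - 5)*(u^2 + 3*u) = (u - 5)*(u + 3)*(u)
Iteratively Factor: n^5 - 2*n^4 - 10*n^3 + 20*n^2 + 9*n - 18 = (n + 1)*(n^4 - 3*n^3 - 7*n^2 + 27*n - 18) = (n - 2)*(n + 1)*(n^3 - n^2 - 9*n + 9) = (n - 2)*(n - 1)*(n + 1)*(n^2 - 9) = (n - 3)*(n - 2)*(n - 1)*(n + 1)*(n + 3)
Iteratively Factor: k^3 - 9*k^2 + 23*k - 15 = (k - 3)*(k^2 - 6*k + 5) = (k - 3)*(k - 1)*(k - 5)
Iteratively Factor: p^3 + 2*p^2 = (p)*(p^2 + 2*p) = p^2*(p + 2)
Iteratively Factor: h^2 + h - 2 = (h + 2)*(h - 1)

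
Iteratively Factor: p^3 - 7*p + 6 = (p - 2)*(p^2 + 2*p - 3) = (p - 2)*(p + 3)*(p - 1)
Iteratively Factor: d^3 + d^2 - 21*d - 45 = (d - 5)*(d^2 + 6*d + 9) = (d - 5)*(d + 3)*(d + 3)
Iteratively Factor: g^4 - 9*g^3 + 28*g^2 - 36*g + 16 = (g - 1)*(g^3 - 8*g^2 + 20*g - 16) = (g - 2)*(g - 1)*(g^2 - 6*g + 8) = (g - 2)^2*(g - 1)*(g - 4)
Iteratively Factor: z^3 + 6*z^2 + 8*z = (z + 2)*(z^2 + 4*z) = z*(z + 2)*(z + 4)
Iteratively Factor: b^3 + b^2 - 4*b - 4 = (b + 1)*(b^2 - 4) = (b - 2)*(b + 1)*(b + 2)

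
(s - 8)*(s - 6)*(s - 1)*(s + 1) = s^4 - 14*s^3 + 47*s^2 + 14*s - 48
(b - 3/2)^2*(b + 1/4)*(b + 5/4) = b^4 - 3*b^3/2 - 31*b^2/16 + 39*b/16 + 45/64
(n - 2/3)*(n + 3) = n^2 + 7*n/3 - 2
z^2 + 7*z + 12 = (z + 3)*(z + 4)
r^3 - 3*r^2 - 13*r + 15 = (r - 5)*(r - 1)*(r + 3)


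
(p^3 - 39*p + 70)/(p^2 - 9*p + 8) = (p^3 - 39*p + 70)/(p^2 - 9*p + 8)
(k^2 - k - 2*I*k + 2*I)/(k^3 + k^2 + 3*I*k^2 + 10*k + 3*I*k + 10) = (k - 1)/(k^2 + k*(1 + 5*I) + 5*I)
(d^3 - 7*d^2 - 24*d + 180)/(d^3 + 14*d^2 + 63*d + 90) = (d^2 - 12*d + 36)/(d^2 + 9*d + 18)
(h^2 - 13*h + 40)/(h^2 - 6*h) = (h^2 - 13*h + 40)/(h*(h - 6))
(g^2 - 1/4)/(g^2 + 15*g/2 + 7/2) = (g - 1/2)/(g + 7)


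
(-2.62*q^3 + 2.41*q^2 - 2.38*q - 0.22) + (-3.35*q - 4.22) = -2.62*q^3 + 2.41*q^2 - 5.73*q - 4.44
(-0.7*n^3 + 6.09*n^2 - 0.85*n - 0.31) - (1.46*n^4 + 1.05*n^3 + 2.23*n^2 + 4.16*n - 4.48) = -1.46*n^4 - 1.75*n^3 + 3.86*n^2 - 5.01*n + 4.17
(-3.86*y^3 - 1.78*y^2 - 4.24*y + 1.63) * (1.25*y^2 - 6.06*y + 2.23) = -4.825*y^5 + 21.1666*y^4 - 3.121*y^3 + 23.7625*y^2 - 19.333*y + 3.6349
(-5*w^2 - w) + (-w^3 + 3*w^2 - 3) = -w^3 - 2*w^2 - w - 3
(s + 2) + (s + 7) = 2*s + 9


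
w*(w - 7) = w^2 - 7*w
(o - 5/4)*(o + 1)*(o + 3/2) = o^3 + 5*o^2/4 - 13*o/8 - 15/8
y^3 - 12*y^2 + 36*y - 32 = (y - 8)*(y - 2)^2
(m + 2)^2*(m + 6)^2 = m^4 + 16*m^3 + 88*m^2 + 192*m + 144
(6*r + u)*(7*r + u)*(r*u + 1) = 42*r^3*u + 13*r^2*u^2 + 42*r^2 + r*u^3 + 13*r*u + u^2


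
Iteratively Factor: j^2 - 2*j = (j - 2)*(j)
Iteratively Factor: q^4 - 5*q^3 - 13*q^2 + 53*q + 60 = (q + 1)*(q^3 - 6*q^2 - 7*q + 60) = (q + 1)*(q + 3)*(q^2 - 9*q + 20) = (q - 4)*(q + 1)*(q + 3)*(q - 5)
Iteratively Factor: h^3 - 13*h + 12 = (h - 3)*(h^2 + 3*h - 4) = (h - 3)*(h - 1)*(h + 4)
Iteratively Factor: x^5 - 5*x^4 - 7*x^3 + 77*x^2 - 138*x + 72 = (x - 3)*(x^4 - 2*x^3 - 13*x^2 + 38*x - 24) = (x - 3)*(x - 1)*(x^3 - x^2 - 14*x + 24) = (x - 3)*(x - 2)*(x - 1)*(x^2 + x - 12) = (x - 3)*(x - 2)*(x - 1)*(x + 4)*(x - 3)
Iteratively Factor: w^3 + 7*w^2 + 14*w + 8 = (w + 4)*(w^2 + 3*w + 2) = (w + 2)*(w + 4)*(w + 1)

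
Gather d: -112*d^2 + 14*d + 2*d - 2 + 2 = -112*d^2 + 16*d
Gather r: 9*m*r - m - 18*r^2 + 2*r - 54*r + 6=-m - 18*r^2 + r*(9*m - 52) + 6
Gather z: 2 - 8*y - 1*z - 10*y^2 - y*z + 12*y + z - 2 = -10*y^2 - y*z + 4*y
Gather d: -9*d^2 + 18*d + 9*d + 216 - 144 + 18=-9*d^2 + 27*d + 90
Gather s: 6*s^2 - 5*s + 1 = 6*s^2 - 5*s + 1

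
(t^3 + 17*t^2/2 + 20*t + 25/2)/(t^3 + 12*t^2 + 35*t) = (2*t^2 + 7*t + 5)/(2*t*(t + 7))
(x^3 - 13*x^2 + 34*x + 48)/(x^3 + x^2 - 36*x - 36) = (x - 8)/(x + 6)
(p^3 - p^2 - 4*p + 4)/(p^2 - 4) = p - 1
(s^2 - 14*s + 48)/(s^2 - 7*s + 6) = (s - 8)/(s - 1)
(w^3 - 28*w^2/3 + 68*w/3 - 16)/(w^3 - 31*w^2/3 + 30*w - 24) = (w - 2)/(w - 3)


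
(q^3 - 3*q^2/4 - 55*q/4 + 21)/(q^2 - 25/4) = (4*q^3 - 3*q^2 - 55*q + 84)/(4*q^2 - 25)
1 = 1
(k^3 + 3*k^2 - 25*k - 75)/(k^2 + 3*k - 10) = (k^2 - 2*k - 15)/(k - 2)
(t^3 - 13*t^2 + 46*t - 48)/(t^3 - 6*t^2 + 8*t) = (t^2 - 11*t + 24)/(t*(t - 4))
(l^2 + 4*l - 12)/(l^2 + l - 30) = (l - 2)/(l - 5)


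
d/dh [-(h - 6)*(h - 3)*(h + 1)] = -3*h^2 + 16*h - 9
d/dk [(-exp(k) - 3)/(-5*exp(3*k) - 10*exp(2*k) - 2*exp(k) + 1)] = (-(exp(k) + 3)*(15*exp(2*k) + 20*exp(k) + 2) + 5*exp(3*k) + 10*exp(2*k) + 2*exp(k) - 1)*exp(k)/(5*exp(3*k) + 10*exp(2*k) + 2*exp(k) - 1)^2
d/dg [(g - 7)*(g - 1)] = 2*g - 8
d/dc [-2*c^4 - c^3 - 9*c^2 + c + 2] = -8*c^3 - 3*c^2 - 18*c + 1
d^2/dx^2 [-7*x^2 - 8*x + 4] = -14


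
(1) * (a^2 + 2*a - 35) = a^2 + 2*a - 35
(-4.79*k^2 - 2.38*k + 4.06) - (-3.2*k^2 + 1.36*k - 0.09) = -1.59*k^2 - 3.74*k + 4.15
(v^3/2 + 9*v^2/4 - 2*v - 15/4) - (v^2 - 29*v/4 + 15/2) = v^3/2 + 5*v^2/4 + 21*v/4 - 45/4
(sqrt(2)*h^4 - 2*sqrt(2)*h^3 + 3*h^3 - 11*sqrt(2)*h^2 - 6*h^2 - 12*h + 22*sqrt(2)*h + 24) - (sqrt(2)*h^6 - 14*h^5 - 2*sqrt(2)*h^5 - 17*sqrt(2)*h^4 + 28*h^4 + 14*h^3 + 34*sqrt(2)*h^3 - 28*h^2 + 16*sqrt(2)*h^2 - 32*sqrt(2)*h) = -sqrt(2)*h^6 + 2*sqrt(2)*h^5 + 14*h^5 - 28*h^4 + 18*sqrt(2)*h^4 - 36*sqrt(2)*h^3 - 11*h^3 - 27*sqrt(2)*h^2 + 22*h^2 - 12*h + 54*sqrt(2)*h + 24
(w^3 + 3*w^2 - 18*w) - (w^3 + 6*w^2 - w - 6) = -3*w^2 - 17*w + 6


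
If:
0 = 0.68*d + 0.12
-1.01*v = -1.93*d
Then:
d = -0.18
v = -0.34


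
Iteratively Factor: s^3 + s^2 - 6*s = (s + 3)*(s^2 - 2*s) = s*(s + 3)*(s - 2)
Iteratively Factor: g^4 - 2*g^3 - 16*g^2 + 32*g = (g - 4)*(g^3 + 2*g^2 - 8*g) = g*(g - 4)*(g^2 + 2*g - 8) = g*(g - 4)*(g - 2)*(g + 4)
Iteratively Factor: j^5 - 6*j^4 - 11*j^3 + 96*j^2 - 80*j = (j + 4)*(j^4 - 10*j^3 + 29*j^2 - 20*j) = (j - 5)*(j + 4)*(j^3 - 5*j^2 + 4*j) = j*(j - 5)*(j + 4)*(j^2 - 5*j + 4) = j*(j - 5)*(j - 1)*(j + 4)*(j - 4)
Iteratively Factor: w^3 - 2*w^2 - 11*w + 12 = (w - 1)*(w^2 - w - 12) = (w - 4)*(w - 1)*(w + 3)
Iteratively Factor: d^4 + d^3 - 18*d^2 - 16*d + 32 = (d + 2)*(d^3 - d^2 - 16*d + 16) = (d - 1)*(d + 2)*(d^2 - 16) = (d - 1)*(d + 2)*(d + 4)*(d - 4)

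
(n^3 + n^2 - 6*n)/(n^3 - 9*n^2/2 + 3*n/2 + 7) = 2*n*(n + 3)/(2*n^2 - 5*n - 7)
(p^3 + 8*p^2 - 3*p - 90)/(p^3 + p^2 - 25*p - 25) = (p^2 + 3*p - 18)/(p^2 - 4*p - 5)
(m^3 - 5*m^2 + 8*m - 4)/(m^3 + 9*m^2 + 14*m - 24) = (m^2 - 4*m + 4)/(m^2 + 10*m + 24)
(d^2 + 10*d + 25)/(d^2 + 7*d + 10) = (d + 5)/(d + 2)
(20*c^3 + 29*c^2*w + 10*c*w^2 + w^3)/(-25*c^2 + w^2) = (4*c^2 + 5*c*w + w^2)/(-5*c + w)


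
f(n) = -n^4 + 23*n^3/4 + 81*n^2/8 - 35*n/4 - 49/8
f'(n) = -4*n^3 + 69*n^2/4 + 81*n/4 - 35/4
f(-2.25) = -26.30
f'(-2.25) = 78.58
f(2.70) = 104.09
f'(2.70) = 92.95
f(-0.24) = -3.52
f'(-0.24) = -12.56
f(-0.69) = 2.62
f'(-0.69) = -13.20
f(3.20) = 153.11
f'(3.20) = 101.62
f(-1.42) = 6.19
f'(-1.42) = 8.73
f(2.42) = 79.19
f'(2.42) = 84.59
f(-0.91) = 5.20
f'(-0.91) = -9.88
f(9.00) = -1634.00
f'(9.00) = -1345.25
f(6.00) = 251.88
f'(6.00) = -130.25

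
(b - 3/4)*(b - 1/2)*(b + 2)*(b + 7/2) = b^4 + 17*b^3/4 + b^2/2 - 107*b/16 + 21/8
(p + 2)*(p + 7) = p^2 + 9*p + 14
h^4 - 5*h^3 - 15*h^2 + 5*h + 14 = (h - 7)*(h - 1)*(h + 1)*(h + 2)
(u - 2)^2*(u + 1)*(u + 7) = u^4 + 4*u^3 - 21*u^2 + 4*u + 28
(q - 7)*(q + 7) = q^2 - 49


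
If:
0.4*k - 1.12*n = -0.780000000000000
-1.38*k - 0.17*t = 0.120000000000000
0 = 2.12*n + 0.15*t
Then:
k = 2.98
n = 1.76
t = -24.87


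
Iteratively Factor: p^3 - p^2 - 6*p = (p - 3)*(p^2 + 2*p) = p*(p - 3)*(p + 2)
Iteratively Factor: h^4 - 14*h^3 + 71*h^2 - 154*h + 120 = (h - 3)*(h^3 - 11*h^2 + 38*h - 40) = (h - 4)*(h - 3)*(h^2 - 7*h + 10) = (h - 5)*(h - 4)*(h - 3)*(h - 2)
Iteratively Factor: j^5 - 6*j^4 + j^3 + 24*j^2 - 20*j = (j - 5)*(j^4 - j^3 - 4*j^2 + 4*j) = (j - 5)*(j + 2)*(j^3 - 3*j^2 + 2*j) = (j - 5)*(j - 2)*(j + 2)*(j^2 - j) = (j - 5)*(j - 2)*(j - 1)*(j + 2)*(j)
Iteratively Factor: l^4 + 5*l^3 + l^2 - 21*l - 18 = (l + 3)*(l^3 + 2*l^2 - 5*l - 6) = (l + 3)^2*(l^2 - l - 2) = (l + 1)*(l + 3)^2*(l - 2)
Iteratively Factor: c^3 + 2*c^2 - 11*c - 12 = (c - 3)*(c^2 + 5*c + 4) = (c - 3)*(c + 4)*(c + 1)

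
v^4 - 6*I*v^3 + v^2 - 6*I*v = v*(v - 6*I)*(v - I)*(v + I)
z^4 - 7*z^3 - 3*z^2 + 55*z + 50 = (z - 5)^2*(z + 1)*(z + 2)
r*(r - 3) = r^2 - 3*r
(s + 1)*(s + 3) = s^2 + 4*s + 3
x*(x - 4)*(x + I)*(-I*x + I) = -I*x^4 + x^3 + 5*I*x^3 - 5*x^2 - 4*I*x^2 + 4*x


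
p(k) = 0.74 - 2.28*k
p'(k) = -2.28000000000000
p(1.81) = -3.39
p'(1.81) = -2.28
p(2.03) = -3.89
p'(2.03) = -2.28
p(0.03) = 0.67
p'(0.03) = -2.28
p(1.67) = -3.07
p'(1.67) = -2.28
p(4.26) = -8.97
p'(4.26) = -2.28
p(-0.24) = 1.29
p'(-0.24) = -2.28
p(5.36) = -11.48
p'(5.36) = -2.28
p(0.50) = -0.40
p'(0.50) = -2.28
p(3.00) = -6.10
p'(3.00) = -2.28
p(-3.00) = 7.58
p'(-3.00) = -2.28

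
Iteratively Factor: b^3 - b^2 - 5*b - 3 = (b + 1)*(b^2 - 2*b - 3) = (b + 1)^2*(b - 3)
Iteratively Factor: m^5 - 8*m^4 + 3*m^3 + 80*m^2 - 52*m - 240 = (m + 2)*(m^4 - 10*m^3 + 23*m^2 + 34*m - 120) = (m - 4)*(m + 2)*(m^3 - 6*m^2 - m + 30) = (m - 4)*(m + 2)^2*(m^2 - 8*m + 15) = (m - 4)*(m - 3)*(m + 2)^2*(m - 5)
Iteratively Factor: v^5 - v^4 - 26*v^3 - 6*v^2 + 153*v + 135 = (v + 3)*(v^4 - 4*v^3 - 14*v^2 + 36*v + 45) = (v - 3)*(v + 3)*(v^3 - v^2 - 17*v - 15) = (v - 3)*(v + 1)*(v + 3)*(v^2 - 2*v - 15) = (v - 3)*(v + 1)*(v + 3)^2*(v - 5)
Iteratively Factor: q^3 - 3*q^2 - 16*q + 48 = (q - 3)*(q^2 - 16) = (q - 4)*(q - 3)*(q + 4)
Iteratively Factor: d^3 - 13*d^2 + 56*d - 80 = (d - 4)*(d^2 - 9*d + 20) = (d - 5)*(d - 4)*(d - 4)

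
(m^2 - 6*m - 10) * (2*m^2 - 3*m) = 2*m^4 - 15*m^3 - 2*m^2 + 30*m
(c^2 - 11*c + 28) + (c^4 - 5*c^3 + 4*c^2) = c^4 - 5*c^3 + 5*c^2 - 11*c + 28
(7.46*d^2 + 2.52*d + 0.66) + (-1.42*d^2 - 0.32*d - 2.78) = 6.04*d^2 + 2.2*d - 2.12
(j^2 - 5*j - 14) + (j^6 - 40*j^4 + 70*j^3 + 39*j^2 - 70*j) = j^6 - 40*j^4 + 70*j^3 + 40*j^2 - 75*j - 14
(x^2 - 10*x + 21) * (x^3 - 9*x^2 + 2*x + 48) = x^5 - 19*x^4 + 113*x^3 - 161*x^2 - 438*x + 1008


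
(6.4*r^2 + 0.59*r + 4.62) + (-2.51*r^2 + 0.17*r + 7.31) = 3.89*r^2 + 0.76*r + 11.93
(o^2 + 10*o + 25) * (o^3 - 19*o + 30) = o^5 + 10*o^4 + 6*o^3 - 160*o^2 - 175*o + 750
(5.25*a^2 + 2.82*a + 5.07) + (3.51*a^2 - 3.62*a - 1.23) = 8.76*a^2 - 0.8*a + 3.84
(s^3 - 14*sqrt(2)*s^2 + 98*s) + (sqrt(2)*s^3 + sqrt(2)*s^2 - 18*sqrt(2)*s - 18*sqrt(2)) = s^3 + sqrt(2)*s^3 - 13*sqrt(2)*s^2 - 18*sqrt(2)*s + 98*s - 18*sqrt(2)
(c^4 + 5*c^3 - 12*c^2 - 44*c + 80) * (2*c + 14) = 2*c^5 + 24*c^4 + 46*c^3 - 256*c^2 - 456*c + 1120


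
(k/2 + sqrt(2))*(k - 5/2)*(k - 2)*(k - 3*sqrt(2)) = k^4/2 - 9*k^3/4 - sqrt(2)*k^3/2 - 7*k^2/2 + 9*sqrt(2)*k^2/4 - 5*sqrt(2)*k/2 + 27*k - 30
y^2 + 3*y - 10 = (y - 2)*(y + 5)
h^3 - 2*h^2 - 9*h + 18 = (h - 3)*(h - 2)*(h + 3)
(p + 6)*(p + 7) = p^2 + 13*p + 42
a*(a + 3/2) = a^2 + 3*a/2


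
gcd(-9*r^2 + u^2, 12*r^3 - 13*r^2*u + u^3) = 3*r - u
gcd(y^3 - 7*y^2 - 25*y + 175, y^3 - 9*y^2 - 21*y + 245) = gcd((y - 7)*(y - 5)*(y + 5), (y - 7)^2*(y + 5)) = y^2 - 2*y - 35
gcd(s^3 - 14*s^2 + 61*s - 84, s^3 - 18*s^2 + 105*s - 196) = s^2 - 11*s + 28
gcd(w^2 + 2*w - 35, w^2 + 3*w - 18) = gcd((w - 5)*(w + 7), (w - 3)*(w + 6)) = 1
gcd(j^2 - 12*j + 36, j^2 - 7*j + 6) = j - 6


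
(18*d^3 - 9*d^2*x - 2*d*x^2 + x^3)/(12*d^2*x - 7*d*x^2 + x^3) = (-6*d^2 + d*x + x^2)/(x*(-4*d + x))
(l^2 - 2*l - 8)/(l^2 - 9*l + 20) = (l + 2)/(l - 5)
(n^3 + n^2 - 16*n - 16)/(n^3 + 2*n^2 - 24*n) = (n^2 + 5*n + 4)/(n*(n + 6))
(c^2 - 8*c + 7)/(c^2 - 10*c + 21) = (c - 1)/(c - 3)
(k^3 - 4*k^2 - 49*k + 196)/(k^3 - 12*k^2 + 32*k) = (k^2 - 49)/(k*(k - 8))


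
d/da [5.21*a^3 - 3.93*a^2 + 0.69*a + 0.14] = 15.63*a^2 - 7.86*a + 0.69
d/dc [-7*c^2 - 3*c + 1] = -14*c - 3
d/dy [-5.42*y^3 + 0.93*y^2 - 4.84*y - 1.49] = -16.26*y^2 + 1.86*y - 4.84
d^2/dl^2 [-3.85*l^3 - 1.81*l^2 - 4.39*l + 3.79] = -23.1*l - 3.62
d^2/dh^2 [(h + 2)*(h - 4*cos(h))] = 2*(2*h + 4)*cos(h) + 8*sin(h) + 2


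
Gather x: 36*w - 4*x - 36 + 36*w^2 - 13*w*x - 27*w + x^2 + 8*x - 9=36*w^2 + 9*w + x^2 + x*(4 - 13*w) - 45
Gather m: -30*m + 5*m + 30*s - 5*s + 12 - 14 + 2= -25*m + 25*s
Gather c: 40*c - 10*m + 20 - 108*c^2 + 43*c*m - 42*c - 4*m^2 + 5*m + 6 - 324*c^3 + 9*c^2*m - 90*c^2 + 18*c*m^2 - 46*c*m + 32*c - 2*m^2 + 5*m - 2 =-324*c^3 + c^2*(9*m - 198) + c*(18*m^2 - 3*m + 30) - 6*m^2 + 24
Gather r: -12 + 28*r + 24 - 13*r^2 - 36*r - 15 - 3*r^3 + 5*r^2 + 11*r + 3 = -3*r^3 - 8*r^2 + 3*r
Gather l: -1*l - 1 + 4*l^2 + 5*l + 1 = 4*l^2 + 4*l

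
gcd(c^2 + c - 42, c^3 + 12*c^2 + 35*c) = c + 7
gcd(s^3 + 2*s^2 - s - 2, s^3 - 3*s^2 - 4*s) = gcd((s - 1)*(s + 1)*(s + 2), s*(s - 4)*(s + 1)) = s + 1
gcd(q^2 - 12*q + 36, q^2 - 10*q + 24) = q - 6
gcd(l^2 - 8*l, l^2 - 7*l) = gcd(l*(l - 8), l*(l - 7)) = l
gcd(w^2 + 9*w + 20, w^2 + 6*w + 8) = w + 4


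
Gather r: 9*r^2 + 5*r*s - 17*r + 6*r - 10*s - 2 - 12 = 9*r^2 + r*(5*s - 11) - 10*s - 14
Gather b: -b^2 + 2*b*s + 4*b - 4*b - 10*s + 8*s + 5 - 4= -b^2 + 2*b*s - 2*s + 1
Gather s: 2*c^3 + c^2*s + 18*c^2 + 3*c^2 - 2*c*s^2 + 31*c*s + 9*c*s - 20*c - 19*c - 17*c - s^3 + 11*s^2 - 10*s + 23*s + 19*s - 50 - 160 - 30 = 2*c^3 + 21*c^2 - 56*c - s^3 + s^2*(11 - 2*c) + s*(c^2 + 40*c + 32) - 240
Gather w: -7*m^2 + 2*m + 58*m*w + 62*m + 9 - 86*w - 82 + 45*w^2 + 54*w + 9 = -7*m^2 + 64*m + 45*w^2 + w*(58*m - 32) - 64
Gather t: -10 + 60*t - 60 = 60*t - 70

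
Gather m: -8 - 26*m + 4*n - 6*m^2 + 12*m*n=-6*m^2 + m*(12*n - 26) + 4*n - 8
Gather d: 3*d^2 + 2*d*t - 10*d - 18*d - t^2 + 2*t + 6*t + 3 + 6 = 3*d^2 + d*(2*t - 28) - t^2 + 8*t + 9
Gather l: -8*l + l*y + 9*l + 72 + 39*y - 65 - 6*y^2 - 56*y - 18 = l*(y + 1) - 6*y^2 - 17*y - 11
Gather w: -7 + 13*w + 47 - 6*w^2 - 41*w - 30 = -6*w^2 - 28*w + 10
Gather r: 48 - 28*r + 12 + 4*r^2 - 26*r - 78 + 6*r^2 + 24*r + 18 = 10*r^2 - 30*r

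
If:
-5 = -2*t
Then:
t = 5/2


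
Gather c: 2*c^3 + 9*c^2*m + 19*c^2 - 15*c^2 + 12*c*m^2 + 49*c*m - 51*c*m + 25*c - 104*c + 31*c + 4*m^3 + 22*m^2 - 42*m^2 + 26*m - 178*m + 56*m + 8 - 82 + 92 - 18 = 2*c^3 + c^2*(9*m + 4) + c*(12*m^2 - 2*m - 48) + 4*m^3 - 20*m^2 - 96*m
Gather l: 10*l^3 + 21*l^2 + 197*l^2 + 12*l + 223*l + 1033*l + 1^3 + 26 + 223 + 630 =10*l^3 + 218*l^2 + 1268*l + 880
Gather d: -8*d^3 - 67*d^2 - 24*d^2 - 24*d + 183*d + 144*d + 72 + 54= -8*d^3 - 91*d^2 + 303*d + 126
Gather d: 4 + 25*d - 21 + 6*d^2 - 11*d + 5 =6*d^2 + 14*d - 12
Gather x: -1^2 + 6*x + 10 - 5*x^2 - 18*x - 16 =-5*x^2 - 12*x - 7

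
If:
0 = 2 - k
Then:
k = 2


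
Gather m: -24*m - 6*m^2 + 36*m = -6*m^2 + 12*m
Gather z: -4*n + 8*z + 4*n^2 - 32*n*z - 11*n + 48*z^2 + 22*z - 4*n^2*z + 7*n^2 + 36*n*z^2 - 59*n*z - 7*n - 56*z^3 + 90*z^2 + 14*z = 11*n^2 - 22*n - 56*z^3 + z^2*(36*n + 138) + z*(-4*n^2 - 91*n + 44)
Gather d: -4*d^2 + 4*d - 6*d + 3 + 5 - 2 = -4*d^2 - 2*d + 6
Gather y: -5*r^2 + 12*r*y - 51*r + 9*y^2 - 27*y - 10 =-5*r^2 - 51*r + 9*y^2 + y*(12*r - 27) - 10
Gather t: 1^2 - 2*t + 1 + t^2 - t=t^2 - 3*t + 2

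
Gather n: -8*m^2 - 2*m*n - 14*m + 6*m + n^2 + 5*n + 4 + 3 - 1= -8*m^2 - 8*m + n^2 + n*(5 - 2*m) + 6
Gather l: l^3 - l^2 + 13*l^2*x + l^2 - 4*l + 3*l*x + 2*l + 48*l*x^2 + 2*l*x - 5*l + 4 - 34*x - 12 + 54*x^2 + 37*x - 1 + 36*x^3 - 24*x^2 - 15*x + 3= l^3 + 13*l^2*x + l*(48*x^2 + 5*x - 7) + 36*x^3 + 30*x^2 - 12*x - 6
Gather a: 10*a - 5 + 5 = 10*a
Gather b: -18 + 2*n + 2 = 2*n - 16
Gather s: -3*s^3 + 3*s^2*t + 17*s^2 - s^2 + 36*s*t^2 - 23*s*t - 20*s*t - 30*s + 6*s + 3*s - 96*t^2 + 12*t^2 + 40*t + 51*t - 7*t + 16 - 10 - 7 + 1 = -3*s^3 + s^2*(3*t + 16) + s*(36*t^2 - 43*t - 21) - 84*t^2 + 84*t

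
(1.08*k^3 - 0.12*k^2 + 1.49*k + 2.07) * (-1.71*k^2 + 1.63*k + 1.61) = -1.8468*k^5 + 1.9656*k^4 - 1.0047*k^3 - 1.3042*k^2 + 5.773*k + 3.3327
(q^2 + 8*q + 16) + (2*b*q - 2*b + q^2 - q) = 2*b*q - 2*b + 2*q^2 + 7*q + 16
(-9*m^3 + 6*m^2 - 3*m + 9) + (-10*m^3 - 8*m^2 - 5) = -19*m^3 - 2*m^2 - 3*m + 4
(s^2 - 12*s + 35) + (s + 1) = s^2 - 11*s + 36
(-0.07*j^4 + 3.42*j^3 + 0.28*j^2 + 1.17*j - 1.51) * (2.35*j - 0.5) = -0.1645*j^5 + 8.072*j^4 - 1.052*j^3 + 2.6095*j^2 - 4.1335*j + 0.755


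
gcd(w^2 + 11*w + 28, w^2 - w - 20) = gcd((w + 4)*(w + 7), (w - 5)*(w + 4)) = w + 4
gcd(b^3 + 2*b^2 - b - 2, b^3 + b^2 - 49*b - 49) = b + 1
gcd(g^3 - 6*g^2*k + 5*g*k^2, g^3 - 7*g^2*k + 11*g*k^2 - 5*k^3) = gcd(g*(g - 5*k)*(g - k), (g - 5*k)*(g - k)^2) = g^2 - 6*g*k + 5*k^2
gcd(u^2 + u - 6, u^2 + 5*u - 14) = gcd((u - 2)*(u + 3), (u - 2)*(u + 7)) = u - 2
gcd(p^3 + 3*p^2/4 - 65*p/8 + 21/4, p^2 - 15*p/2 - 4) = 1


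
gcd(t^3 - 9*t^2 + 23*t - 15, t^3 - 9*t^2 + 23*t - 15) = t^3 - 9*t^2 + 23*t - 15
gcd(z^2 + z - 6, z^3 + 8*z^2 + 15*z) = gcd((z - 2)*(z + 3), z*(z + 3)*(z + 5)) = z + 3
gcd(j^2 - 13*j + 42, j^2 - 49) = j - 7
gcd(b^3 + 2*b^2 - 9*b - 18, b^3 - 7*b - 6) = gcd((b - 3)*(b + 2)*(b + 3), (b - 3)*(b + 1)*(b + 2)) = b^2 - b - 6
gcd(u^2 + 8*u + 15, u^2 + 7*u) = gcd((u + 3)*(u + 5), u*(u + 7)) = 1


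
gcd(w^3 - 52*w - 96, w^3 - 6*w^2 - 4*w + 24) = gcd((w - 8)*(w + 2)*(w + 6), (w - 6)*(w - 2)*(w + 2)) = w + 2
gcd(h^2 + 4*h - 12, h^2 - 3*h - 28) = 1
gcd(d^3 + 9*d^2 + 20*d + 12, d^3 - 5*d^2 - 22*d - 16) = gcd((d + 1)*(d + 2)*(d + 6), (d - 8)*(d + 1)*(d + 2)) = d^2 + 3*d + 2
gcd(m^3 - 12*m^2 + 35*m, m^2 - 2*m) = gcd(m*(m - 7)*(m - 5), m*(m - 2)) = m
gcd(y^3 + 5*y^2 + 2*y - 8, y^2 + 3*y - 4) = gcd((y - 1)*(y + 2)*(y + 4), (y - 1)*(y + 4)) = y^2 + 3*y - 4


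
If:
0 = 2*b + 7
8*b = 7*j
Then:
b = -7/2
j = -4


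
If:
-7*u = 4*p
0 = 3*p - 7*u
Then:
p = 0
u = 0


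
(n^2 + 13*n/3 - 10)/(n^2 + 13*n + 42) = (n - 5/3)/(n + 7)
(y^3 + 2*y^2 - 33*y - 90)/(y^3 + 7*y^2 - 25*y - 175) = (y^2 - 3*y - 18)/(y^2 + 2*y - 35)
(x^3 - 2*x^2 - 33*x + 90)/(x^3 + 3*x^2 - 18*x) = (x - 5)/x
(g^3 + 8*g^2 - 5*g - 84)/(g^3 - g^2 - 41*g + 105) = (g + 4)/(g - 5)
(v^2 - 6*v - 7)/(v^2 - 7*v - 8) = (v - 7)/(v - 8)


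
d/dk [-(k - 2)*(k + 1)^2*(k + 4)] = -4*k^3 - 12*k^2 + 6*k + 14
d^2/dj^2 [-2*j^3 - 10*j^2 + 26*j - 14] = -12*j - 20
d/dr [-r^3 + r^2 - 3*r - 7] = -3*r^2 + 2*r - 3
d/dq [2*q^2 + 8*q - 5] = 4*q + 8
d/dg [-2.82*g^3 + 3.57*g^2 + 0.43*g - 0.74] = -8.46*g^2 + 7.14*g + 0.43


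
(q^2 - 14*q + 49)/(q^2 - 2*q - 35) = (q - 7)/(q + 5)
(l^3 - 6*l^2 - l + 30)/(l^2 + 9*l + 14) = (l^2 - 8*l + 15)/(l + 7)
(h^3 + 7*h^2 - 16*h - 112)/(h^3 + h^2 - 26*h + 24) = (h^2 + 11*h + 28)/(h^2 + 5*h - 6)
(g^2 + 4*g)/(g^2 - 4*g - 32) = g/(g - 8)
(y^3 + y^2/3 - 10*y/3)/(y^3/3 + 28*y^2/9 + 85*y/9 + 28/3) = 3*y*(3*y^2 + y - 10)/(3*y^3 + 28*y^2 + 85*y + 84)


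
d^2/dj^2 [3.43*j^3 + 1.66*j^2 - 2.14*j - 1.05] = 20.58*j + 3.32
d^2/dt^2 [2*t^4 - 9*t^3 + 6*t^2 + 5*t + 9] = 24*t^2 - 54*t + 12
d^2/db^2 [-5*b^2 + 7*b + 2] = -10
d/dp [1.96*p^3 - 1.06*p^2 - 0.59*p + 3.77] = 5.88*p^2 - 2.12*p - 0.59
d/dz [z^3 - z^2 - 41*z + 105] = 3*z^2 - 2*z - 41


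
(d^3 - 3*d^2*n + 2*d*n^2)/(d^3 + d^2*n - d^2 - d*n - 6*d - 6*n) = d*(-d^2 + 3*d*n - 2*n^2)/(-d^3 - d^2*n + d^2 + d*n + 6*d + 6*n)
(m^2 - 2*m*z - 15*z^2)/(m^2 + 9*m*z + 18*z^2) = (m - 5*z)/(m + 6*z)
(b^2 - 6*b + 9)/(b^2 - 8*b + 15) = (b - 3)/(b - 5)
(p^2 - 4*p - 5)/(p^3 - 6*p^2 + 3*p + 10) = 1/(p - 2)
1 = 1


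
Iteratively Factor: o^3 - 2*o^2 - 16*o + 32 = (o - 4)*(o^2 + 2*o - 8) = (o - 4)*(o - 2)*(o + 4)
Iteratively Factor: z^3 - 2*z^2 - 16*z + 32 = (z + 4)*(z^2 - 6*z + 8) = (z - 4)*(z + 4)*(z - 2)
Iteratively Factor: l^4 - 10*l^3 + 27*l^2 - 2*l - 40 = (l - 5)*(l^3 - 5*l^2 + 2*l + 8) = (l - 5)*(l + 1)*(l^2 - 6*l + 8) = (l - 5)*(l - 4)*(l + 1)*(l - 2)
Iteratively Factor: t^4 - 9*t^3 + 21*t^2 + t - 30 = (t - 5)*(t^3 - 4*t^2 + t + 6) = (t - 5)*(t - 2)*(t^2 - 2*t - 3) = (t - 5)*(t - 3)*(t - 2)*(t + 1)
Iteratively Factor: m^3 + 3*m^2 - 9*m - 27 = (m - 3)*(m^2 + 6*m + 9) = (m - 3)*(m + 3)*(m + 3)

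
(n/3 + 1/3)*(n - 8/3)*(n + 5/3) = n^3/3 - 49*n/27 - 40/27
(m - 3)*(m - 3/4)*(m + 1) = m^3 - 11*m^2/4 - 3*m/2 + 9/4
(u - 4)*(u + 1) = u^2 - 3*u - 4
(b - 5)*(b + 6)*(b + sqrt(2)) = b^3 + b^2 + sqrt(2)*b^2 - 30*b + sqrt(2)*b - 30*sqrt(2)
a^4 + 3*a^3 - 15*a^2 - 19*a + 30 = (a - 3)*(a - 1)*(a + 2)*(a + 5)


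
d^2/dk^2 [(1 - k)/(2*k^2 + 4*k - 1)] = 4*(-8*(k - 1)*(k + 1)^2 + (3*k + 1)*(2*k^2 + 4*k - 1))/(2*k^2 + 4*k - 1)^3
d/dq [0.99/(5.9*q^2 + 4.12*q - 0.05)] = (-11.682*q - 4.0788)/(5.9*q^2 + 4.12*q - 0.05)^2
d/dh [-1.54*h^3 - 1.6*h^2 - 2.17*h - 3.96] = -4.62*h^2 - 3.2*h - 2.17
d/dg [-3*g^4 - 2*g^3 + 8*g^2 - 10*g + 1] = -12*g^3 - 6*g^2 + 16*g - 10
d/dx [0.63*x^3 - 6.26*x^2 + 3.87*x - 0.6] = 1.89*x^2 - 12.52*x + 3.87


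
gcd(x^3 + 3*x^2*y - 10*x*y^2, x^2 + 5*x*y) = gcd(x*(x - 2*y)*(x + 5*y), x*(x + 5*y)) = x^2 + 5*x*y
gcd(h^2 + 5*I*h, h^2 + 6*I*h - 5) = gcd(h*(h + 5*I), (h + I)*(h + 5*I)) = h + 5*I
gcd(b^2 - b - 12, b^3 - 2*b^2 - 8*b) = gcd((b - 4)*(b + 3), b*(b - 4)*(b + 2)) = b - 4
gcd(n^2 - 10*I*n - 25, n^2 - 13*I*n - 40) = n - 5*I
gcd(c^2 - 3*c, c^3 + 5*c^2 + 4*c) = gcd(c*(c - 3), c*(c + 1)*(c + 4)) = c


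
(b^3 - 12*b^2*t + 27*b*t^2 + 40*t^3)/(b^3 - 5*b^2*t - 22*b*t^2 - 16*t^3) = (b - 5*t)/(b + 2*t)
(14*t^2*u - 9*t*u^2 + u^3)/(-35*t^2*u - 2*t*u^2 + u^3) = (-2*t + u)/(5*t + u)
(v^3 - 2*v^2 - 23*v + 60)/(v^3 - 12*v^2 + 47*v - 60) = (v + 5)/(v - 5)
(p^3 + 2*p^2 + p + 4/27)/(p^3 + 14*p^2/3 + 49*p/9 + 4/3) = (p + 1/3)/(p + 3)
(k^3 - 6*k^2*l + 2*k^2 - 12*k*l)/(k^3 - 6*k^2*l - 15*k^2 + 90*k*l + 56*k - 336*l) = k*(k + 2)/(k^2 - 15*k + 56)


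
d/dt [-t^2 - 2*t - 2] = -2*t - 2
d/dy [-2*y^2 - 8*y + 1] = -4*y - 8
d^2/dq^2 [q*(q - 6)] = 2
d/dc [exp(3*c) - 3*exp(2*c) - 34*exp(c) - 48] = (3*exp(2*c) - 6*exp(c) - 34)*exp(c)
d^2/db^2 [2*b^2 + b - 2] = 4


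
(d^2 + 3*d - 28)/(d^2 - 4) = (d^2 + 3*d - 28)/(d^2 - 4)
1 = 1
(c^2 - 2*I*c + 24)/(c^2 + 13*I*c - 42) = (c^2 - 2*I*c + 24)/(c^2 + 13*I*c - 42)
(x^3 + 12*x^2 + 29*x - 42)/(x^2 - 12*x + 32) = (x^3 + 12*x^2 + 29*x - 42)/(x^2 - 12*x + 32)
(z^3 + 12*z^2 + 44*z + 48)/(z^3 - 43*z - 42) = (z^2 + 6*z + 8)/(z^2 - 6*z - 7)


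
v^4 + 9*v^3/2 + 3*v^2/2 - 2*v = v*(v - 1/2)*(v + 1)*(v + 4)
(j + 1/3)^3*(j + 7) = j^4 + 8*j^3 + 22*j^2/3 + 64*j/27 + 7/27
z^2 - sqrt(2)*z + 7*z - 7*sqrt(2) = (z + 7)*(z - sqrt(2))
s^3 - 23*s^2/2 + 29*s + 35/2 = (s - 7)*(s - 5)*(s + 1/2)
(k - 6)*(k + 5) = k^2 - k - 30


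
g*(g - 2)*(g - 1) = g^3 - 3*g^2 + 2*g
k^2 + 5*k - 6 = (k - 1)*(k + 6)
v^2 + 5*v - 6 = (v - 1)*(v + 6)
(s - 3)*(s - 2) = s^2 - 5*s + 6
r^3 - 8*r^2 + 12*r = r*(r - 6)*(r - 2)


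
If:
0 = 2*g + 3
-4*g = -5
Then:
No Solution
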